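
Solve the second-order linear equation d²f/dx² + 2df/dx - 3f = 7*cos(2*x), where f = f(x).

f = -49*cos(2*x)/65 + 28*sin(2*x)/65 + C1*exp(-3*x) + C2*exp(x)

Characteristic equation r² + 2r - 3 = 0 factors as (r + 3)(r - 1) = 0, so r = -3, 1.
Hence f_h = C1*exp(-3*x) + C2*exp(x).
Try f_p = A*cos(2*x) + B*sin(2*x). Substituting and equating the coefficients of cos(2x) and sin(2x) gives A = -49/65, B = 28/65, so f_p = -49*cos(2*x)/65 + 28*sin(2*x)/65.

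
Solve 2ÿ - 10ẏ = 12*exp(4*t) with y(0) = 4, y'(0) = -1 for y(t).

Divide through by 2: y'' - 5y' = 6*exp(4*t).
Characteristic equation r² - 5r = 0 factors as (r - 5)r = 0, so r = 5, 0.
Hence y_h = C1*exp(5*t) + C2.
Try y_p = A*exp(4*t). Substituting into the equation and dividing by exp(4*t) gives A = -3/2, so y_p = -3*exp(4*t)/2.
General solution: y = C2 - 3*exp(4*t)/2 + C1*exp(5*t).
Apply the initial conditions: y(0) = -3/2 + C1 + C2 = 4 and y'(0) = -6 + 5*C1 = -1. Solving gives C1 = 1, C2 = 9/2.

y = 9/2 - 3*exp(4*t)/2 + exp(5*t)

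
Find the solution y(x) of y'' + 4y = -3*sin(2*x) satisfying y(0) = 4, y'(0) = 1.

Characteristic equation r² + 4 = 0 has discriminant (0)² - 4·(4) = -16 < 0, so r = ± 2i.
Hence y_h = C1*cos(2*x) + C2*sin(2*x).
Since ±2i are characteristic roots, multiply the trial by x. Try y_p = x*(A*cos(2*x) + B*sin(2*x)). Substituting and equating the coefficients of cos(2x) and sin(2x) gives A = 3/4, B = 0, so y_p = 3*x*cos(2*x)/4.
General solution: y = C1*cos(2*x) + C2*sin(2*x) + 3*x*cos(2*x)/4.
Apply the initial conditions: y(0) = C1 = 4 and y'(0) = 3/4 + 2*C2 = 1. Solving gives C1 = 4, C2 = 1/8.

y = 4*cos(2*x) + sin(2*x)/8 + 3*x*cos(2*x)/4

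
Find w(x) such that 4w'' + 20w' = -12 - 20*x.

Divide through by 4: w'' + 5w' = -3 - 5*x.
Characteristic equation r² + 5r = 0 factors as (r + 5)r = 0, so r = -5, 0.
Hence w_h = C1*exp(-5*x) + C2.
Since 0 is a characteristic root (multiplicity 1), multiply the polynomial trial by x: try w_p = x*(A0 + A1*x). Substituting and matching coefficients of each power of x gives A0 = -2/5, A1 = -1/2, so w_p = -2*x/5 - x^2/2.

w = C2 - 2*x/5 - x**2/2 + C1*exp(-5*x)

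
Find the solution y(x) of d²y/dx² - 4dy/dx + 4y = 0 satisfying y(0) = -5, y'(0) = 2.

Characteristic equation r² - 4r + 4 = 0 has discriminant (-4)² - 4·(4) = 0, so r = 2 is a repeated root.
Hence y_h = (C1 + C2*x)*exp(2*x).
Apply the initial conditions: y(0) = C1 = -5 and y'(0) = C2 + 2*C1 = 2. Solving gives C1 = -5, C2 = 12.

y = -5*exp(2*x) + 12*x*exp(2*x)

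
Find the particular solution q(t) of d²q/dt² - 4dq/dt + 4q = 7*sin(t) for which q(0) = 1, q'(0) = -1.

Characteristic equation r² - 4r + 4 = 0 has discriminant (-4)² - 4·(4) = 0, so r = 2 is a repeated root.
Hence q_h = (C1 + C2*t)*exp(2*t).
Try q_p = A*cos(t) + B*sin(t). Substituting and equating the coefficients of cos(t) and sin(t) gives A = 28/25, B = 21/25, so q_p = 21*sin(t)/25 + 28*cos(t)/25.
General solution: q = 21*sin(t)/25 + 28*cos(t)/25 + C1*exp(2*t) + C2*t*exp(2*t).
Apply the initial conditions: q(0) = 28/25 + C1 = 1 and q'(0) = 21/25 + C2 + 2*C1 = -1. Solving gives C1 = -3/25, C2 = -8/5.

q = -3*exp(2*t)/25 + 21*sin(t)/25 + 28*cos(t)/25 - 8*t*exp(2*t)/5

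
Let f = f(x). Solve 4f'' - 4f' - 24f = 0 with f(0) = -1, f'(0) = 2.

Divide through by 4: f'' - f' - 6f = 0.
Characteristic equation r² - r - 6 = 0 factors as (r - 3)(r + 2) = 0, so r = 3, -2.
Hence f_h = C1*exp(3*x) + C2*exp(-2*x).
Apply the initial conditions: f(0) = C1 + C2 = -1 and f'(0) = -2*C2 + 3*C1 = 2. Solving gives C1 = 0, C2 = -1.

f = -exp(-2*x)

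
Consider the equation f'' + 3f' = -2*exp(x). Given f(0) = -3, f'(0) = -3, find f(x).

Characteristic equation r² + 3r = 0 factors as (r + 3)r = 0, so r = -3, 0.
Hence f_h = C1*exp(-3*x) + C2.
Try f_p = A*exp(x). Substituting into the equation and dividing by exp(x) gives A = -1/2, so f_p = -exp(x)/2.
General solution: f = C2 - exp(x)/2 + C1*exp(-3*x).
Apply the initial conditions: f(0) = -1/2 + C1 + C2 = -3 and f'(0) = -1/2 - 3*C1 = -3. Solving gives C1 = 5/6, C2 = -10/3.

f = -10/3 - exp(x)/2 + 5*exp(-3*x)/6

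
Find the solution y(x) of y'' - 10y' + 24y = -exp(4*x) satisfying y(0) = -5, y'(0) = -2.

y = -55*exp(4*x)/4 + 35*exp(6*x)/4 + x*exp(4*x)/2

Characteristic equation r² - 10r + 24 = 0 factors as (r - 6)(r - 4) = 0, so r = 6, 4.
Hence y_h = C1*exp(6*x) + C2*exp(4*x).
Since exp(4*x) solves the homogeneous equation (r = 4 is a root of multiplicity 1), multiply the trial by x. Try y_p = A*x*exp(4*x). Substituting into the equation and dividing by exp(4*x) gives A = 1/2, so y_p = x*exp(4*x)/2.
General solution: y = C1*exp(6*x) + C2*exp(4*x) + x*exp(4*x)/2.
Apply the initial conditions: y(0) = C1 + C2 = -5 and y'(0) = 1/2 + 4*C2 + 6*C1 = -2. Solving gives C1 = 35/4, C2 = -55/4.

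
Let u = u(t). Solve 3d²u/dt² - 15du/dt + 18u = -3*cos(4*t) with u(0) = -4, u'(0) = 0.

Divide through by 3: u'' - 5u' + 6u = -cos(4*t).
Characteristic equation r² - 5r + 6 = 0 factors as (r - 2)(r - 3) = 0, so r = 2, 3.
Hence u_h = C1*exp(2*t) + C2*exp(3*t).
Try u_p = A*cos(4*t) + B*sin(4*t). Substituting and equating the coefficients of cos(4t) and sin(4t) gives A = 1/50, B = 1/25, so u_p = sin(4*t)/25 + cos(4*t)/50.
General solution: u = sin(4*t)/25 + cos(4*t)/50 + C1*exp(2*t) + C2*exp(3*t).
Apply the initial conditions: u(0) = 1/50 + C1 + C2 = -4 and u'(0) = 4/25 + 2*C1 + 3*C2 = 0. Solving gives C1 = -119/10, C2 = 197/25.

u = -119*exp(2*t)/10 + sin(4*t)/25 + cos(4*t)/50 + 197*exp(3*t)/25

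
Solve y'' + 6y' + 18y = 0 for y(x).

y = C1*cos(3*x)*exp(-3*x) + C2*exp(-3*x)*sin(3*x)

Characteristic equation r² + 6r + 18 = 0 has discriminant (6)² - 4·(18) = -36 < 0, so r = -3 ± 3i.
Hence y_h = C1*cos(3*x)*exp(-3*x) + C2*exp(-3*x)*sin(3*x).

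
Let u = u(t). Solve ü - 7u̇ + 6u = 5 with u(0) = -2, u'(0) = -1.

Characteristic equation r² - 7r + 6 = 0 factors as (r - 1)(r - 6) = 0, so r = 1, 6.
Hence u_h = C1*exp(t) + C2*exp(6*t).
For the particular solution try u_p = A0. Substituting and matching coefficients of each power of t gives A0 = 5/6, so u_p = 5/6.
General solution: u = 5/6 + C1*exp(t) + C2*exp(6*t).
Apply the initial conditions: u(0) = 5/6 + C1 + C2 = -2 and u'(0) = C1 + 6*C2 = -1. Solving gives C1 = -16/5, C2 = 11/30.

u = 5/6 - 16*exp(t)/5 + 11*exp(6*t)/30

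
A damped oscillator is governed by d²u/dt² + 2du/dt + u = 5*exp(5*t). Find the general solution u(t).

u = 5*exp(5*t)/36 + C1*exp(-t) + C2*t*exp(-t)

Characteristic equation r² + 2r + 1 = 0 has discriminant (2)² - 4·(1) = 0, so r = -1 is a repeated root.
Hence u_h = (C1 + C2*t)*exp(-t).
Try u_p = A*exp(5*t). Substituting into the equation and dividing by exp(5*t) gives A = 5/36, so u_p = 5*exp(5*t)/36.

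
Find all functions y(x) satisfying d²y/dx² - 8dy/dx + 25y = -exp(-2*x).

Characteristic equation r² - 8r + 25 = 0 has discriminant (-8)² - 4·(25) = -36 < 0, so r = 4 ± 3i.
Hence y_h = C1*cos(3*x)*exp(4*x) + C2*exp(4*x)*sin(3*x).
Try y_p = A*exp(-2*x). Substituting into the equation and dividing by exp(-2*x) gives A = -1/45, so y_p = -exp(-2*x)/45.

y = -exp(-2*x)/45 + C1*cos(3*x)*exp(4*x) + C2*exp(4*x)*sin(3*x)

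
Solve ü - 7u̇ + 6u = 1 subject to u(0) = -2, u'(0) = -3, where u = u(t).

u = 1/6 - 2*exp(t) - exp(6*t)/6

Characteristic equation r² - 7r + 6 = 0 factors as (r - 6)(r - 1) = 0, so r = 6, 1.
Hence u_h = C1*exp(6*t) + C2*exp(t).
For the particular solution try u_p = A0. Substituting and matching coefficients of each power of t gives A0 = 1/6, so u_p = 1/6.
General solution: u = 1/6 + C1*exp(6*t) + C2*exp(t).
Apply the initial conditions: u(0) = 1/6 + C1 + C2 = -2 and u'(0) = C2 + 6*C1 = -3. Solving gives C1 = -1/6, C2 = -2.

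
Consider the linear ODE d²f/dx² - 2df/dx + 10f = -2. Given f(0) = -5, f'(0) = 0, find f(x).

Characteristic equation r² - 2r + 10 = 0 has discriminant (-2)² - 4·(10) = -36 < 0, so r = 1 ± 3i.
Hence f_h = C1*cos(3*x)*exp(x) + C2*exp(x)*sin(3*x).
For the particular solution try f_p = A0. Substituting and matching coefficients of each power of x gives A0 = -1/5, so f_p = -1/5.
General solution: f = -1/5 + C1*cos(3*x)*exp(x) + C2*exp(x)*sin(3*x).
Apply the initial conditions: f(0) = -1/5 + C1 = -5 and f'(0) = C1 + 3*C2 = 0. Solving gives C1 = -24/5, C2 = 8/5.

f = -1/5 - 24*cos(3*x)*exp(x)/5 + 8*exp(x)*sin(3*x)/5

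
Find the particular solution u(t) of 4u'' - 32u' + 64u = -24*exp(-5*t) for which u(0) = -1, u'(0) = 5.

u = -25*exp(4*t)/27 - 2*exp(-5*t)/27 + 25*t*exp(4*t)/3

Divide through by 4: u'' - 8u' + 16u = -6*exp(-5*t).
Characteristic equation r² - 8r + 16 = 0 has discriminant (-8)² - 4·(16) = 0, so r = 4 is a repeated root.
Hence u_h = (C1 + C2*t)*exp(4*t).
Try u_p = A*exp(-5*t). Substituting into the equation and dividing by exp(-5*t) gives A = -2/27, so u_p = -2*exp(-5*t)/27.
General solution: u = -2*exp(-5*t)/27 + C1*exp(4*t) + C2*t*exp(4*t).
Apply the initial conditions: u(0) = -2/27 + C1 = -1 and u'(0) = 10/27 + C2 + 4*C1 = 5. Solving gives C1 = -25/27, C2 = 25/3.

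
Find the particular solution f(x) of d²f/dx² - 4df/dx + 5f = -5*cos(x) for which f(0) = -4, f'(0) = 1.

f = -5*cos(x)/8 + 5*sin(x)/8 - 27*cos(x)*exp(2*x)/8 + 57*exp(2*x)*sin(x)/8

Characteristic equation r² - 4r + 5 = 0 has discriminant (-4)² - 4·(5) = -4 < 0, so r = 2 ± i.
Hence f_h = C1*cos(x)*exp(2*x) + C2*exp(2*x)*sin(x).
Try f_p = A*cos(x) + B*sin(x). Substituting and equating the coefficients of cos(x) and sin(x) gives A = -5/8, B = 5/8, so f_p = -5*cos(x)/8 + 5*sin(x)/8.
General solution: f = -5*cos(x)/8 + 5*sin(x)/8 + C1*cos(x)*exp(2*x) + C2*exp(2*x)*sin(x).
Apply the initial conditions: f(0) = -5/8 + C1 = -4 and f'(0) = 5/8 + C2 + 2*C1 = 1. Solving gives C1 = -27/8, C2 = 57/8.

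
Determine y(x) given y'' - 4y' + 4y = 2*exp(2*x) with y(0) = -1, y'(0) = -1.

y = -exp(2*x) + x*exp(2*x) + x**2*exp(2*x)

Characteristic equation r² - 4r + 4 = 0 has discriminant (-4)² - 4·(4) = 0, so r = 2 is a repeated root.
Hence y_h = (C1 + C2*x)*exp(2*x).
Since exp(2*x) solves the homogeneous equation (r = 2 is a root of multiplicity 2), multiply the trial by x^2. Try y_p = A*x^2*exp(2*x). Substituting into the equation and dividing by exp(2*x) gives A = 1, so y_p = x^2*exp(2*x).
General solution: y = C1*exp(2*x) + x^2*exp(2*x) + C2*x*exp(2*x).
Apply the initial conditions: y(0) = C1 = -1 and y'(0) = C2 + 2*C1 = -1. Solving gives C1 = -1, C2 = 1.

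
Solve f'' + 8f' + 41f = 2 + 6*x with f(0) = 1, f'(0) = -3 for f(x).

Characteristic equation r² + 8r + 41 = 0 has discriminant (8)² - 4·(41) = -100 < 0, so r = -4 ± 5i.
Hence f_h = C1*cos(5*x)*exp(-4*x) + C2*exp(-4*x)*sin(5*x).
For the particular solution try f_p = A0 + A1*x. Substituting and matching coefficients of each power of x gives A0 = 34/1681, A1 = 6/41, so f_p = 34/1681 + 6*x/41.
General solution: f = 34/1681 + 6*x/41 + C1*cos(5*x)*exp(-4*x) + C2*exp(-4*x)*sin(5*x).
Apply the initial conditions: f(0) = 34/1681 + C1 = 1 and f'(0) = 6/41 - 4*C1 + 5*C2 = -3. Solving gives C1 = 1647/1681, C2 = 1299/8405.

f = 34/1681 + 6*x/41 + 1299*exp(-4*x)*sin(5*x)/8405 + 1647*cos(5*x)*exp(-4*x)/1681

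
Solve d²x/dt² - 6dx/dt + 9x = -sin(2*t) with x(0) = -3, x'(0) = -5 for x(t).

Characteristic equation r² - 6r + 9 = 0 has discriminant (-6)² - 4·(9) = 0, so r = 3 is a repeated root.
Hence x_h = (C1 + C2*t)*exp(3*t).
Try x_p = A*cos(2*t) + B*sin(2*t). Substituting and equating the coefficients of cos(2t) and sin(2t) gives A = -12/169, B = -5/169, so x_p = -12*cos(2*t)/169 - 5*sin(2*t)/169.
General solution: x = -12*cos(2*t)/169 - 5*sin(2*t)/169 + C1*exp(3*t) + C2*t*exp(3*t).
Apply the initial conditions: x(0) = -12/169 + C1 = -3 and x'(0) = -10/169 + C2 + 3*C1 = -5. Solving gives C1 = -495/169, C2 = 50/13.

x = -495*exp(3*t)/169 - 12*cos(2*t)/169 - 5*sin(2*t)/169 + 50*t*exp(3*t)/13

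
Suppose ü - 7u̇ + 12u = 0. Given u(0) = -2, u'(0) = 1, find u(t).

u = -9*exp(3*t) + 7*exp(4*t)

Characteristic equation r² - 7r + 12 = 0 factors as (r - 4)(r - 3) = 0, so r = 4, 3.
Hence u_h = C1*exp(4*t) + C2*exp(3*t).
Apply the initial conditions: u(0) = C1 + C2 = -2 and u'(0) = 3*C2 + 4*C1 = 1. Solving gives C1 = 7, C2 = -9.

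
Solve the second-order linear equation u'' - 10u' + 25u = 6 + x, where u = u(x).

u = 32/125 + x/25 + C1*exp(5*x) + C2*x*exp(5*x)

Characteristic equation r² - 10r + 25 = 0 has discriminant (-10)² - 4·(25) = 0, so r = 5 is a repeated root.
Hence u_h = (C1 + C2*x)*exp(5*x).
For the particular solution try u_p = A0 + A1*x. Substituting and matching coefficients of each power of x gives A0 = 32/125, A1 = 1/25, so u_p = 32/125 + x/25.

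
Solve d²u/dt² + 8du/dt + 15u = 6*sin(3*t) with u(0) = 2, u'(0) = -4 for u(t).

u = -43*exp(-5*t)/34 - 4*cos(3*t)/17 + sin(3*t)/17 + 7*exp(-3*t)/2

Characteristic equation r² + 8r + 15 = 0 factors as (r + 3)(r + 5) = 0, so r = -3, -5.
Hence u_h = C1*exp(-3*t) + C2*exp(-5*t).
Try u_p = A*cos(3*t) + B*sin(3*t). Substituting and equating the coefficients of cos(3t) and sin(3t) gives A = -4/17, B = 1/17, so u_p = -4*cos(3*t)/17 + sin(3*t)/17.
General solution: u = -4*cos(3*t)/17 + sin(3*t)/17 + C1*exp(-3*t) + C2*exp(-5*t).
Apply the initial conditions: u(0) = -4/17 + C1 + C2 = 2 and u'(0) = 3/17 - 5*C2 - 3*C1 = -4. Solving gives C1 = 7/2, C2 = -43/34.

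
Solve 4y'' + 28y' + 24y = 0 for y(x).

Divide through by 4: y'' + 7y' + 6y = 0.
Characteristic equation r² + 7r + 6 = 0 factors as (r + 1)(r + 6) = 0, so r = -1, -6.
Hence y_h = C1*exp(-x) + C2*exp(-6*x).

y = C1*exp(-x) + C2*exp(-6*x)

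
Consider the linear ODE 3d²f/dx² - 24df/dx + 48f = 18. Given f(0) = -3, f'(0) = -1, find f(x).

f = 3/8 - 27*exp(4*x)/8 + 25*x*exp(4*x)/2

Divide through by 3: f'' - 8f' + 16f = 6.
Characteristic equation r² - 8r + 16 = 0 has discriminant (-8)² - 4·(16) = 0, so r = 4 is a repeated root.
Hence f_h = (C1 + C2*x)*exp(4*x).
For the particular solution try f_p = A0. Substituting and matching coefficients of each power of x gives A0 = 3/8, so f_p = 3/8.
General solution: f = 3/8 + C1*exp(4*x) + C2*x*exp(4*x).
Apply the initial conditions: f(0) = 3/8 + C1 = -3 and f'(0) = C2 + 4*C1 = -1. Solving gives C1 = -27/8, C2 = 25/2.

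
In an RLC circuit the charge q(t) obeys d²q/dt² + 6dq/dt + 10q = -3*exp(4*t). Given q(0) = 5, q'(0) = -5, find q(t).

q = -3*exp(4*t)/50 + 253*cos(t)*exp(-3*t)/50 + 521*exp(-3*t)*sin(t)/50

Characteristic equation r² + 6r + 10 = 0 has discriminant (6)² - 4·(10) = -4 < 0, so r = -3 ± i.
Hence q_h = C1*cos(t)*exp(-3*t) + C2*exp(-3*t)*sin(t).
Try q_p = A*exp(4*t). Substituting into the equation and dividing by exp(4*t) gives A = -3/50, so q_p = -3*exp(4*t)/50.
General solution: q = -3*exp(4*t)/50 + C1*cos(t)*exp(-3*t) + C2*exp(-3*t)*sin(t).
Apply the initial conditions: q(0) = -3/50 + C1 = 5 and q'(0) = -6/25 + C2 - 3*C1 = -5. Solving gives C1 = 253/50, C2 = 521/50.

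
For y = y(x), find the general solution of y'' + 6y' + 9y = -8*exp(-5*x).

y = -2*exp(-5*x) + C1*exp(-3*x) + C2*x*exp(-3*x)

Characteristic equation r² + 6r + 9 = 0 has discriminant (6)² - 4·(9) = 0, so r = -3 is a repeated root.
Hence y_h = (C1 + C2*x)*exp(-3*x).
Try y_p = A*exp(-5*x). Substituting into the equation and dividing by exp(-5*x) gives A = -2, so y_p = -2*exp(-5*x).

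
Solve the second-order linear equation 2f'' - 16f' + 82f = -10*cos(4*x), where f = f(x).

f = -125*cos(4*x)/1649 + 160*sin(4*x)/1649 + C1*cos(5*x)*exp(4*x) + C2*exp(4*x)*sin(5*x)

Divide through by 2: f'' - 8f' + 41f = -5*cos(4*x).
Characteristic equation r² - 8r + 41 = 0 has discriminant (-8)² - 4·(41) = -100 < 0, so r = 4 ± 5i.
Hence f_h = C1*cos(5*x)*exp(4*x) + C2*exp(4*x)*sin(5*x).
Try f_p = A*cos(4*x) + B*sin(4*x). Substituting and equating the coefficients of cos(4x) and sin(4x) gives A = -125/1649, B = 160/1649, so f_p = -125*cos(4*x)/1649 + 160*sin(4*x)/1649.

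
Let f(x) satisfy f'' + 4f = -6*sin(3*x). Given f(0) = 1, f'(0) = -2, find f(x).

f = -14*sin(2*x)/5 + 6*sin(3*x)/5 + cos(2*x)

Characteristic equation r² + 4 = 0 has discriminant (0)² - 4·(4) = -16 < 0, so r = ± 2i.
Hence f_h = C1*cos(2*x) + C2*sin(2*x).
Try f_p = A*cos(3*x) + B*sin(3*x). Substituting and equating the coefficients of cos(3x) and sin(3x) gives A = 0, B = 6/5, so f_p = 6*sin(3*x)/5.
General solution: f = 6*sin(3*x)/5 + C1*cos(2*x) + C2*sin(2*x).
Apply the initial conditions: f(0) = C1 = 1 and f'(0) = 18/5 + 2*C2 = -2. Solving gives C1 = 1, C2 = -14/5.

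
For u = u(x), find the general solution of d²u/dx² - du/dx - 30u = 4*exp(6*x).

Characteristic equation r² - r - 30 = 0 factors as (r + 5)(r - 6) = 0, so r = -5, 6.
Hence u_h = C1*exp(-5*x) + C2*exp(6*x).
Since exp(6*x) solves the homogeneous equation (r = 6 is a root of multiplicity 1), multiply the trial by x. Try u_p = A*x*exp(6*x). Substituting into the equation and dividing by exp(6*x) gives A = 4/11, so u_p = 4*x*exp(6*x)/11.

u = C1*exp(-5*x) + C2*exp(6*x) + 4*x*exp(6*x)/11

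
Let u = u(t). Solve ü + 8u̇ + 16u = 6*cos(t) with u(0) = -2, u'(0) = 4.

u = -668*exp(-4*t)/289 + 48*sin(t)/289 + 90*cos(t)/289 - 92*t*exp(-4*t)/17

Characteristic equation r² + 8r + 16 = 0 has discriminant (8)² - 4·(16) = 0, so r = -4 is a repeated root.
Hence u_h = (C1 + C2*t)*exp(-4*t).
Try u_p = A*cos(t) + B*sin(t). Substituting and equating the coefficients of cos(t) and sin(t) gives A = 90/289, B = 48/289, so u_p = 48*sin(t)/289 + 90*cos(t)/289.
General solution: u = 48*sin(t)/289 + 90*cos(t)/289 + C1*exp(-4*t) + C2*t*exp(-4*t).
Apply the initial conditions: u(0) = 90/289 + C1 = -2 and u'(0) = 48/289 + C2 - 4*C1 = 4. Solving gives C1 = -668/289, C2 = -92/17.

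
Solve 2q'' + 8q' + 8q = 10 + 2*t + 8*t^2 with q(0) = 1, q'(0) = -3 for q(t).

q = 5/2 + t**2 - 7*t/4 - 3*exp(-2*t)/2 - 17*t*exp(-2*t)/4

Divide through by 2: q'' + 4q' + 4q = 5 + t + 4*t^2.
Characteristic equation r² + 4r + 4 = 0 has discriminant (4)² - 4·(4) = 0, so r = -2 is a repeated root.
Hence q_h = (C1 + C2*t)*exp(-2*t).
For the particular solution try q_p = A0 + A1*t + A2*t^2. Substituting and matching coefficients of each power of t gives A0 = 5/2, A1 = -7/4, A2 = 1, so q_p = 5/2 + t^2 - 7*t/4.
General solution: q = 5/2 + t^2 - 7*t/4 + C1*exp(-2*t) + C2*t*exp(-2*t).
Apply the initial conditions: q(0) = 5/2 + C1 = 1 and q'(0) = -7/4 + C2 - 2*C1 = -3. Solving gives C1 = -3/2, C2 = -17/4.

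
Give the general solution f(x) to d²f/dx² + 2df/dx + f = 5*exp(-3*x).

Characteristic equation r² + 2r + 1 = 0 has discriminant (2)² - 4·(1) = 0, so r = -1 is a repeated root.
Hence f_h = (C1 + C2*x)*exp(-x).
Try f_p = A*exp(-3*x). Substituting into the equation and dividing by exp(-3*x) gives A = 5/4, so f_p = 5*exp(-3*x)/4.

f = 5*exp(-3*x)/4 + C1*exp(-x) + C2*x*exp(-x)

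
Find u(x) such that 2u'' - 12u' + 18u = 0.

u = C1*exp(3*x) + C2*x*exp(3*x)

Divide through by 2: u'' - 6u' + 9u = 0.
Characteristic equation r² - 6r + 9 = 0 has discriminant (-6)² - 4·(9) = 0, so r = 3 is a repeated root.
Hence u_h = (C1 + C2*x)*exp(3*x).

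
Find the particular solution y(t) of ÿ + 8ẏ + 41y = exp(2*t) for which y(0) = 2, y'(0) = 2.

y = exp(2*t)/61 + 121*cos(5*t)*exp(-4*t)/61 + 604*exp(-4*t)*sin(5*t)/305

Characteristic equation r² + 8r + 41 = 0 has discriminant (8)² - 4·(41) = -100 < 0, so r = -4 ± 5i.
Hence y_h = C1*cos(5*t)*exp(-4*t) + C2*exp(-4*t)*sin(5*t).
Try y_p = A*exp(2*t). Substituting into the equation and dividing by exp(2*t) gives A = 1/61, so y_p = exp(2*t)/61.
General solution: y = exp(2*t)/61 + C1*cos(5*t)*exp(-4*t) + C2*exp(-4*t)*sin(5*t).
Apply the initial conditions: y(0) = 1/61 + C1 = 2 and y'(0) = 2/61 - 4*C1 + 5*C2 = 2. Solving gives C1 = 121/61, C2 = 604/305.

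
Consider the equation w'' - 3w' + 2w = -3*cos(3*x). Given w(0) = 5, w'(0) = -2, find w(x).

w = -97*exp(2*x)/13 + 21*cos(3*x)/130 + 27*sin(3*x)/130 + 123*exp(x)/10

Characteristic equation r² - 3r + 2 = 0 factors as (r - 1)(r - 2) = 0, so r = 1, 2.
Hence w_h = C1*exp(x) + C2*exp(2*x).
Try w_p = A*cos(3*x) + B*sin(3*x). Substituting and equating the coefficients of cos(3x) and sin(3x) gives A = 21/130, B = 27/130, so w_p = 21*cos(3*x)/130 + 27*sin(3*x)/130.
General solution: w = 21*cos(3*x)/130 + 27*sin(3*x)/130 + C1*exp(x) + C2*exp(2*x).
Apply the initial conditions: w(0) = 21/130 + C1 + C2 = 5 and w'(0) = 81/130 + C1 + 2*C2 = -2. Solving gives C1 = 123/10, C2 = -97/13.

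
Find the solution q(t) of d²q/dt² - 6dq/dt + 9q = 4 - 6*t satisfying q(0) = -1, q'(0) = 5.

q = -exp(3*t) - 2*t/3 + 26*t*exp(3*t)/3

Characteristic equation r² - 6r + 9 = 0 has discriminant (-6)² - 4·(9) = 0, so r = 3 is a repeated root.
Hence q_h = (C1 + C2*t)*exp(3*t).
For the particular solution try q_p = A0 + A1*t. Substituting and matching coefficients of each power of t gives A0 = 0, A1 = -2/3, so q_p = -2*t/3.
General solution: q = -2*t/3 + C1*exp(3*t) + C2*t*exp(3*t).
Apply the initial conditions: q(0) = C1 = -1 and q'(0) = -2/3 + C2 + 3*C1 = 5. Solving gives C1 = -1, C2 = 26/3.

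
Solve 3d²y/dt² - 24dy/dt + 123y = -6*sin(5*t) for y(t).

Divide through by 3: y'' - 8y' + 41y = -2*sin(5*t).
Characteristic equation r² - 8r + 41 = 0 has discriminant (-8)² - 4·(41) = -100 < 0, so r = 4 ± 5i.
Hence y_h = C1*cos(5*t)*exp(4*t) + C2*exp(4*t)*sin(5*t).
Try y_p = A*cos(5*t) + B*sin(5*t). Substituting and equating the coefficients of cos(5t) and sin(5t) gives A = -5/116, B = -1/58, so y_p = -5*cos(5*t)/116 - sin(5*t)/58.

y = -5*cos(5*t)/116 - sin(5*t)/58 + C1*cos(5*t)*exp(4*t) + C2*exp(4*t)*sin(5*t)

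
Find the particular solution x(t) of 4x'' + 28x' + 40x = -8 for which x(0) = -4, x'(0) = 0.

x = -1/5 - 19*exp(-2*t)/3 + 38*exp(-5*t)/15

Divide through by 4: x'' + 7x' + 10x = -2.
Characteristic equation r² + 7r + 10 = 0 factors as (r + 2)(r + 5) = 0, so r = -2, -5.
Hence x_h = C1*exp(-2*t) + C2*exp(-5*t).
For the particular solution try x_p = A0. Substituting and matching coefficients of each power of t gives A0 = -1/5, so x_p = -1/5.
General solution: x = -1/5 + C1*exp(-2*t) + C2*exp(-5*t).
Apply the initial conditions: x(0) = -1/5 + C1 + C2 = -4 and x'(0) = -5*C2 - 2*C1 = 0. Solving gives C1 = -19/3, C2 = 38/15.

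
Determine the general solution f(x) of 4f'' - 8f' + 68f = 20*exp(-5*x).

Divide through by 4: f'' - 2f' + 17f = 5*exp(-5*x).
Characteristic equation r² - 2r + 17 = 0 has discriminant (-2)² - 4·(17) = -64 < 0, so r = 1 ± 4i.
Hence f_h = C1*cos(4*x)*exp(x) + C2*exp(x)*sin(4*x).
Try f_p = A*exp(-5*x). Substituting into the equation and dividing by exp(-5*x) gives A = 5/52, so f_p = 5*exp(-5*x)/52.

f = 5*exp(-5*x)/52 + C1*cos(4*x)*exp(x) + C2*exp(x)*sin(4*x)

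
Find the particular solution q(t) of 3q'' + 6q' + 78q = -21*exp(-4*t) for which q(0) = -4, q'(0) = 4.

q = -7*exp(-4*t)/34 - 129*cos(5*t)*exp(-t)/34 - 21*exp(-t)*sin(5*t)/170

Divide through by 3: q'' + 2q' + 26q = -7*exp(-4*t).
Characteristic equation r² + 2r + 26 = 0 has discriminant (2)² - 4·(26) = -100 < 0, so r = -1 ± 5i.
Hence q_h = C1*cos(5*t)*exp(-t) + C2*exp(-t)*sin(5*t).
Try q_p = A*exp(-4*t). Substituting into the equation and dividing by exp(-4*t) gives A = -7/34, so q_p = -7*exp(-4*t)/34.
General solution: q = -7*exp(-4*t)/34 + C1*cos(5*t)*exp(-t) + C2*exp(-t)*sin(5*t).
Apply the initial conditions: q(0) = -7/34 + C1 = -4 and q'(0) = 14/17 - C1 + 5*C2 = 4. Solving gives C1 = -129/34, C2 = -21/170.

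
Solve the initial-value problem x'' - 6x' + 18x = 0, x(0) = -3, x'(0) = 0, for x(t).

Characteristic equation r² - 6r + 18 = 0 has discriminant (-6)² - 4·(18) = -36 < 0, so r = 3 ± 3i.
Hence x_h = C1*cos(3*t)*exp(3*t) + C2*exp(3*t)*sin(3*t).
Apply the initial conditions: x(0) = C1 = -3 and x'(0) = 3*C1 + 3*C2 = 0. Solving gives C1 = -3, C2 = 3.

x = -3*cos(3*t)*exp(3*t) + 3*exp(3*t)*sin(3*t)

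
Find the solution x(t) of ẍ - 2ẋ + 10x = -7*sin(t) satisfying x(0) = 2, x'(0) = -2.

Characteristic equation r² - 2r + 10 = 0 has discriminant (-2)² - 4·(10) = -36 < 0, so r = 1 ± 3i.
Hence x_h = C1*cos(3*t)*exp(t) + C2*exp(t)*sin(3*t).
Try x_p = A*cos(t) + B*sin(t). Substituting and equating the coefficients of cos(t) and sin(t) gives A = -14/85, B = -63/85, so x_p = -63*sin(t)/85 - 14*cos(t)/85.
General solution: x = -63*sin(t)/85 - 14*cos(t)/85 + C1*cos(3*t)*exp(t) + C2*exp(t)*sin(3*t).
Apply the initial conditions: x(0) = -14/85 + C1 = 2 and x'(0) = -63/85 + C1 + 3*C2 = -2. Solving gives C1 = 184/85, C2 = -97/85.

x = -63*sin(t)/85 - 14*cos(t)/85 - 97*exp(t)*sin(3*t)/85 + 184*cos(3*t)*exp(t)/85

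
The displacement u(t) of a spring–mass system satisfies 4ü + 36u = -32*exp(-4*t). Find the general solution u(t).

Divide through by 4: u'' + 9u = -8*exp(-4*t).
Characteristic equation r² + 9 = 0 has discriminant (0)² - 4·(9) = -36 < 0, so r = ± 3i.
Hence u_h = C1*cos(3*t) + C2*sin(3*t).
Try u_p = A*exp(-4*t). Substituting into the equation and dividing by exp(-4*t) gives A = -8/25, so u_p = -8*exp(-4*t)/25.

u = -8*exp(-4*t)/25 + C1*cos(3*t) + C2*sin(3*t)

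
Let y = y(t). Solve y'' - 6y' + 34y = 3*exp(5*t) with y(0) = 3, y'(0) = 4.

Characteristic equation r² - 6r + 34 = 0 has discriminant (-6)² - 4·(34) = -100 < 0, so r = 3 ± 5i.
Hence y_h = C1*cos(5*t)*exp(3*t) + C2*exp(3*t)*sin(5*t).
Try y_p = A*exp(5*t). Substituting into the equation and dividing by exp(5*t) gives A = 3/29, so y_p = 3*exp(5*t)/29.
General solution: y = 3*exp(5*t)/29 + C1*cos(5*t)*exp(3*t) + C2*exp(3*t)*sin(5*t).
Apply the initial conditions: y(0) = 3/29 + C1 = 3 and y'(0) = 15/29 + 3*C1 + 5*C2 = 4. Solving gives C1 = 84/29, C2 = -151/145.

y = 3*exp(5*t)/29 - 151*exp(3*t)*sin(5*t)/145 + 84*cos(5*t)*exp(3*t)/29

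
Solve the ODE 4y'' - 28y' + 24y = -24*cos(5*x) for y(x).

y = 57*cos(5*x)/793 + 105*sin(5*x)/793 + C1*exp(x) + C2*exp(6*x)

Divide through by 4: y'' - 7y' + 6y = -6*cos(5*x).
Characteristic equation r² - 7r + 6 = 0 factors as (r - 1)(r - 6) = 0, so r = 1, 6.
Hence y_h = C1*exp(x) + C2*exp(6*x).
Try y_p = A*cos(5*x) + B*sin(5*x). Substituting and equating the coefficients of cos(5x) and sin(5x) gives A = 57/793, B = 105/793, so y_p = 57*cos(5*x)/793 + 105*sin(5*x)/793.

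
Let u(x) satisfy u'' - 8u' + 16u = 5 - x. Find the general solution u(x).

Characteristic equation r² - 8r + 16 = 0 has discriminant (-8)² - 4·(16) = 0, so r = 4 is a repeated root.
Hence u_h = (C1 + C2*x)*exp(4*x).
For the particular solution try u_p = A0 + A1*x. Substituting and matching coefficients of each power of x gives A0 = 9/32, A1 = -1/16, so u_p = 9/32 - x/16.

u = 9/32 - x/16 + C1*exp(4*x) + C2*x*exp(4*x)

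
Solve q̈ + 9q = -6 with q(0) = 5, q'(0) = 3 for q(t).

q = -2/3 + 17*cos(3*t)/3 + sin(3*t)

Characteristic equation r² + 9 = 0 has discriminant (0)² - 4·(9) = -36 < 0, so r = ± 3i.
Hence q_h = C1*cos(3*t) + C2*sin(3*t).
For the particular solution try q_p = A0. Substituting and matching coefficients of each power of t gives A0 = -2/3, so q_p = -2/3.
General solution: q = -2/3 + C1*cos(3*t) + C2*sin(3*t).
Apply the initial conditions: q(0) = -2/3 + C1 = 5 and q'(0) = 3*C2 = 3. Solving gives C1 = 17/3, C2 = 1.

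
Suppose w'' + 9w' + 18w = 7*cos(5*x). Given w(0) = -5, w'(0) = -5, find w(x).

w = -1211*exp(-3*x)/102 - 49*cos(5*x)/2074 + 315*sin(5*x)/2074 + 1262*exp(-6*x)/183

Characteristic equation r² + 9r + 18 = 0 factors as (r + 6)(r + 3) = 0, so r = -6, -3.
Hence w_h = C1*exp(-6*x) + C2*exp(-3*x).
Try w_p = A*cos(5*x) + B*sin(5*x). Substituting and equating the coefficients of cos(5x) and sin(5x) gives A = -49/2074, B = 315/2074, so w_p = -49*cos(5*x)/2074 + 315*sin(5*x)/2074.
General solution: w = -49*cos(5*x)/2074 + 315*sin(5*x)/2074 + C1*exp(-6*x) + C2*exp(-3*x).
Apply the initial conditions: w(0) = -49/2074 + C1 + C2 = -5 and w'(0) = 1575/2074 - 6*C1 - 3*C2 = -5. Solving gives C1 = 1262/183, C2 = -1211/102.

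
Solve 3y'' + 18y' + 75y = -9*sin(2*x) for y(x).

y = -7*sin(2*x)/65 + 4*cos(2*x)/65 + C1*cos(4*x)*exp(-3*x) + C2*exp(-3*x)*sin(4*x)

Divide through by 3: y'' + 6y' + 25y = -3*sin(2*x).
Characteristic equation r² + 6r + 25 = 0 has discriminant (6)² - 4·(25) = -64 < 0, so r = -3 ± 4i.
Hence y_h = C1*cos(4*x)*exp(-3*x) + C2*exp(-3*x)*sin(4*x).
Try y_p = A*cos(2*x) + B*sin(2*x). Substituting and equating the coefficients of cos(2x) and sin(2x) gives A = 4/65, B = -7/65, so y_p = -7*sin(2*x)/65 + 4*cos(2*x)/65.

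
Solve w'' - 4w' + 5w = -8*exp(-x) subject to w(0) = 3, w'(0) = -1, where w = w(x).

Characteristic equation r² - 4r + 5 = 0 has discriminant (-4)² - 4·(5) = -4 < 0, so r = 2 ± i.
Hence w_h = C1*cos(x)*exp(2*x) + C2*exp(2*x)*sin(x).
Try w_p = A*exp(-x). Substituting into the equation and dividing by exp(-x) gives A = -4/5, so w_p = -4*exp(-x)/5.
General solution: w = -4*exp(-x)/5 + C1*cos(x)*exp(2*x) + C2*exp(2*x)*sin(x).
Apply the initial conditions: w(0) = -4/5 + C1 = 3 and w'(0) = 4/5 + C2 + 2*C1 = -1. Solving gives C1 = 19/5, C2 = -47/5.

w = -4*exp(-x)/5 - 47*exp(2*x)*sin(x)/5 + 19*cos(x)*exp(2*x)/5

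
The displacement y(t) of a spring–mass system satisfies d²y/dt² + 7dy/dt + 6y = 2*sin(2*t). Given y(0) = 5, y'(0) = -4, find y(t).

y = -11*exp(-6*t)/50 - 7*cos(2*t)/50 + sin(2*t)/50 + 134*exp(-t)/25

Characteristic equation r² + 7r + 6 = 0 factors as (r + 1)(r + 6) = 0, so r = -1, -6.
Hence y_h = C1*exp(-t) + C2*exp(-6*t).
Try y_p = A*cos(2*t) + B*sin(2*t). Substituting and equating the coefficients of cos(2t) and sin(2t) gives A = -7/50, B = 1/50, so y_p = -7*cos(2*t)/50 + sin(2*t)/50.
General solution: y = -7*cos(2*t)/50 + sin(2*t)/50 + C1*exp(-t) + C2*exp(-6*t).
Apply the initial conditions: y(0) = -7/50 + C1 + C2 = 5 and y'(0) = 1/25 - C1 - 6*C2 = -4. Solving gives C1 = 134/25, C2 = -11/50.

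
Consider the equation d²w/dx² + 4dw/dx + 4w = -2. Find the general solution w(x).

w = -1/2 + C1*exp(-2*x) + C2*x*exp(-2*x)

Characteristic equation r² + 4r + 4 = 0 has discriminant (4)² - 4·(4) = 0, so r = -2 is a repeated root.
Hence w_h = (C1 + C2*x)*exp(-2*x).
For the particular solution try w_p = A0. Substituting and matching coefficients of each power of x gives A0 = -1/2, so w_p = -1/2.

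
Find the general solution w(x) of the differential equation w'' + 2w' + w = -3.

Characteristic equation r² + 2r + 1 = 0 has discriminant (2)² - 4·(1) = 0, so r = -1 is a repeated root.
Hence w_h = (C1 + C2*x)*exp(-x).
For the particular solution try w_p = A0. Substituting and matching coefficients of each power of x gives A0 = -3, so w_p = -3.

w = -3 + C1*exp(-x) + C2*x*exp(-x)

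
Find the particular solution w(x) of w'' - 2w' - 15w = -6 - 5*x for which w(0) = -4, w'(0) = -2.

w = 16/45 - 175*exp(-3*x)/72 - 77*exp(5*x)/40 + x/3

Characteristic equation r² - 2r - 15 = 0 factors as (r + 3)(r - 5) = 0, so r = -3, 5.
Hence w_h = C1*exp(-3*x) + C2*exp(5*x).
For the particular solution try w_p = A0 + A1*x. Substituting and matching coefficients of each power of x gives A0 = 16/45, A1 = 1/3, so w_p = 16/45 + x/3.
General solution: w = 16/45 + x/3 + C1*exp(-3*x) + C2*exp(5*x).
Apply the initial conditions: w(0) = 16/45 + C1 + C2 = -4 and w'(0) = 1/3 - 3*C1 + 5*C2 = -2. Solving gives C1 = -175/72, C2 = -77/40.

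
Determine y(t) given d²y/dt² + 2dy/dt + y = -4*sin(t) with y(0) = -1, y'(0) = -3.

Characteristic equation r² + 2r + 1 = 0 has discriminant (2)² - 4·(1) = 0, so r = -1 is a repeated root.
Hence y_h = (C1 + C2*t)*exp(-t).
Try y_p = A*cos(t) + B*sin(t). Substituting and equating the coefficients of cos(t) and sin(t) gives A = 2, B = 0, so y_p = 2*cos(t).
General solution: y = 2*cos(t) + C1*exp(-t) + C2*t*exp(-t).
Apply the initial conditions: y(0) = 2 + C1 = -1 and y'(0) = C2 - C1 = -3. Solving gives C1 = -3, C2 = -6.

y = -3*exp(-t) + 2*cos(t) - 6*t*exp(-t)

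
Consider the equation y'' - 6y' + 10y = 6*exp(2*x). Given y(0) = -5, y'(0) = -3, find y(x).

y = 3*exp(2*x) - 8*cos(x)*exp(3*x) + 15*exp(3*x)*sin(x)

Characteristic equation r² - 6r + 10 = 0 has discriminant (-6)² - 4·(10) = -4 < 0, so r = 3 ± i.
Hence y_h = C1*cos(x)*exp(3*x) + C2*exp(3*x)*sin(x).
Try y_p = A*exp(2*x). Substituting into the equation and dividing by exp(2*x) gives A = 3, so y_p = 3*exp(2*x).
General solution: y = 3*exp(2*x) + C1*cos(x)*exp(3*x) + C2*exp(3*x)*sin(x).
Apply the initial conditions: y(0) = 3 + C1 = -5 and y'(0) = 6 + C2 + 3*C1 = -3. Solving gives C1 = -8, C2 = 15.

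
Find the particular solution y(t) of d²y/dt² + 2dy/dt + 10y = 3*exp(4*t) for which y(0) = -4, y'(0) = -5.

Characteristic equation r² + 2r + 10 = 0 has discriminant (2)² - 4·(10) = -36 < 0, so r = -1 ± 3i.
Hence y_h = C1*cos(3*t)*exp(-t) + C2*exp(-t)*sin(3*t).
Try y_p = A*exp(4*t). Substituting into the equation and dividing by exp(4*t) gives A = 3/34, so y_p = 3*exp(4*t)/34.
General solution: y = 3*exp(4*t)/34 + C1*cos(3*t)*exp(-t) + C2*exp(-t)*sin(3*t).
Apply the initial conditions: y(0) = 3/34 + C1 = -4 and y'(0) = 6/17 - C1 + 3*C2 = -5. Solving gives C1 = -139/34, C2 = -107/34.

y = 3*exp(4*t)/34 - 139*cos(3*t)*exp(-t)/34 - 107*exp(-t)*sin(3*t)/34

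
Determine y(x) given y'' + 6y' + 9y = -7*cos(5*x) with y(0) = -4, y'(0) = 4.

Characteristic equation r² + 6r + 9 = 0 has discriminant (6)² - 4·(9) = 0, so r = -3 is a repeated root.
Hence y_h = (C1 + C2*x)*exp(-3*x).
Try y_p = A*cos(5*x) + B*sin(5*x). Substituting and equating the coefficients of cos(5x) and sin(5x) gives A = 28/289, B = -105/578, so y_p = -105*sin(5*x)/578 + 28*cos(5*x)/289.
General solution: y = -105*sin(5*x)/578 + 28*cos(5*x)/289 + C1*exp(-3*x) + C2*x*exp(-3*x).
Apply the initial conditions: y(0) = 28/289 + C1 = -4 and y'(0) = -525/578 + C2 - 3*C1 = 4. Solving gives C1 = -1184/289, C2 = -251/34.

y = -1184*exp(-3*x)/289 - 105*sin(5*x)/578 + 28*cos(5*x)/289 - 251*x*exp(-3*x)/34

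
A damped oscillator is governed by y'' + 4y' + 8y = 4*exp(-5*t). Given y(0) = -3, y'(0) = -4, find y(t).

y = 4*exp(-5*t)/13 - 59*exp(-2*t)*sin(2*t)/13 - 43*cos(2*t)*exp(-2*t)/13

Characteristic equation r² + 4r + 8 = 0 has discriminant (4)² - 4·(8) = -16 < 0, so r = -2 ± 2i.
Hence y_h = C1*cos(2*t)*exp(-2*t) + C2*exp(-2*t)*sin(2*t).
Try y_p = A*exp(-5*t). Substituting into the equation and dividing by exp(-5*t) gives A = 4/13, so y_p = 4*exp(-5*t)/13.
General solution: y = 4*exp(-5*t)/13 + C1*cos(2*t)*exp(-2*t) + C2*exp(-2*t)*sin(2*t).
Apply the initial conditions: y(0) = 4/13 + C1 = -3 and y'(0) = -20/13 - 2*C1 + 2*C2 = -4. Solving gives C1 = -43/13, C2 = -59/13.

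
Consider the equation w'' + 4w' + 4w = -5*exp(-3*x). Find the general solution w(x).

Characteristic equation r² + 4r + 4 = 0 has discriminant (4)² - 4·(4) = 0, so r = -2 is a repeated root.
Hence w_h = (C1 + C2*x)*exp(-2*x).
Try w_p = A*exp(-3*x). Substituting into the equation and dividing by exp(-3*x) gives A = -5, so w_p = -5*exp(-3*x).

w = -5*exp(-3*x) + C1*exp(-2*x) + C2*x*exp(-2*x)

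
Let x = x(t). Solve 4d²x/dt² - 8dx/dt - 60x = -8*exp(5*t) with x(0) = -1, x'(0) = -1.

x = -17*exp(-3*t)/32 - 15*exp(5*t)/32 - t*exp(5*t)/4

Divide through by 4: x'' - 2x' - 15x = -2*exp(5*t).
Characteristic equation r² - 2r - 15 = 0 factors as (r + 3)(r - 5) = 0, so r = -3, 5.
Hence x_h = C1*exp(-3*t) + C2*exp(5*t).
Since exp(5*t) solves the homogeneous equation (r = 5 is a root of multiplicity 1), multiply the trial by t. Try x_p = A*t*exp(5*t). Substituting into the equation and dividing by exp(5*t) gives A = -1/4, so x_p = -t*exp(5*t)/4.
General solution: x = C1*exp(-3*t) + C2*exp(5*t) - t*exp(5*t)/4.
Apply the initial conditions: x(0) = C1 + C2 = -1 and x'(0) = -1/4 - 3*C1 + 5*C2 = -1. Solving gives C1 = -17/32, C2 = -15/32.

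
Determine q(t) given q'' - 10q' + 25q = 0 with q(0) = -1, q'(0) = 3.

Characteristic equation r² - 10r + 25 = 0 has discriminant (-10)² - 4·(25) = 0, so r = 5 is a repeated root.
Hence q_h = (C1 + C2*t)*exp(5*t).
Apply the initial conditions: q(0) = C1 = -1 and q'(0) = C2 + 5*C1 = 3. Solving gives C1 = -1, C2 = 8.

q = -exp(5*t) + 8*t*exp(5*t)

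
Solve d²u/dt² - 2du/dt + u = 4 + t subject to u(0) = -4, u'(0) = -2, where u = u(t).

Characteristic equation r² - 2r + 1 = 0 has discriminant (-2)² - 4·(1) = 0, so r = 1 is a repeated root.
Hence u_h = (C1 + C2*t)*exp(t).
For the particular solution try u_p = A0 + A1*t. Substituting and matching coefficients of each power of t gives A0 = 6, A1 = 1, so u_p = 6 + t.
General solution: u = 6 + t + C1*exp(t) + C2*t*exp(t).
Apply the initial conditions: u(0) = 6 + C1 = -4 and u'(0) = 1 + C1 + C2 = -2. Solving gives C1 = -10, C2 = 7.

u = 6 + t - 10*exp(t) + 7*t*exp(t)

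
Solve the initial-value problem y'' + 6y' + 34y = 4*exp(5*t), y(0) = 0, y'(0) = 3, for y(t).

Characteristic equation r² + 6r + 34 = 0 has discriminant (6)² - 4·(34) = -100 < 0, so r = -3 ± 5i.
Hence y_h = C1*cos(5*t)*exp(-3*t) + C2*exp(-3*t)*sin(5*t).
Try y_p = A*exp(5*t). Substituting into the equation and dividing by exp(5*t) gives A = 4/89, so y_p = 4*exp(5*t)/89.
General solution: y = 4*exp(5*t)/89 + C1*cos(5*t)*exp(-3*t) + C2*exp(-3*t)*sin(5*t).
Apply the initial conditions: y(0) = 4/89 + C1 = 0 and y'(0) = 20/89 - 3*C1 + 5*C2 = 3. Solving gives C1 = -4/89, C2 = 47/89.

y = 4*exp(5*t)/89 - 4*cos(5*t)*exp(-3*t)/89 + 47*exp(-3*t)*sin(5*t)/89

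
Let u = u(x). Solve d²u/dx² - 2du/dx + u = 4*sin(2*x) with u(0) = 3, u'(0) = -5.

Characteristic equation r² - 2r + 1 = 0 has discriminant (-2)² - 4·(1) = 0, so r = 1 is a repeated root.
Hence u_h = (C1 + C2*x)*exp(x).
Try u_p = A*cos(2*x) + B*sin(2*x). Substituting and equating the coefficients of cos(2x) and sin(2x) gives A = 16/25, B = -12/25, so u_p = -12*sin(2*x)/25 + 16*cos(2*x)/25.
General solution: u = -12*sin(2*x)/25 + 16*cos(2*x)/25 + C1*exp(x) + C2*x*exp(x).
Apply the initial conditions: u(0) = 16/25 + C1 = 3 and u'(0) = -24/25 + C1 + C2 = -5. Solving gives C1 = 59/25, C2 = -32/5.

u = -12*sin(2*x)/25 + 16*cos(2*x)/25 + 59*exp(x)/25 - 32*x*exp(x)/5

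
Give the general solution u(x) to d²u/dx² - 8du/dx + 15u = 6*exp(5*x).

Characteristic equation r² - 8r + 15 = 0 factors as (r - 5)(r - 3) = 0, so r = 5, 3.
Hence u_h = C1*exp(5*x) + C2*exp(3*x).
Since exp(5*x) solves the homogeneous equation (r = 5 is a root of multiplicity 1), multiply the trial by x. Try u_p = A*x*exp(5*x). Substituting into the equation and dividing by exp(5*x) gives A = 3, so u_p = 3*x*exp(5*x).

u = C1*exp(5*x) + C2*exp(3*x) + 3*x*exp(5*x)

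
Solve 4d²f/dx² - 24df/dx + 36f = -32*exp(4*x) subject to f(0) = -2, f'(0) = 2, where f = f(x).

f = -8*exp(4*x) + 6*exp(3*x) + 16*x*exp(3*x)

Divide through by 4: f'' - 6f' + 9f = -8*exp(4*x).
Characteristic equation r² - 6r + 9 = 0 has discriminant (-6)² - 4·(9) = 0, so r = 3 is a repeated root.
Hence f_h = (C1 + C2*x)*exp(3*x).
Try f_p = A*exp(4*x). Substituting into the equation and dividing by exp(4*x) gives A = -8, so f_p = -8*exp(4*x).
General solution: f = -8*exp(4*x) + C1*exp(3*x) + C2*x*exp(3*x).
Apply the initial conditions: f(0) = -8 + C1 = -2 and f'(0) = -32 + C2 + 3*C1 = 2. Solving gives C1 = 6, C2 = 16.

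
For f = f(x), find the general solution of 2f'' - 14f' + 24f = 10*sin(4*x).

f = -sin(4*x)/40 + 7*cos(4*x)/40 + C1*exp(4*x) + C2*exp(3*x)

Divide through by 2: f'' - 7f' + 12f = 5*sin(4*x).
Characteristic equation r² - 7r + 12 = 0 factors as (r - 4)(r - 3) = 0, so r = 4, 3.
Hence f_h = C1*exp(4*x) + C2*exp(3*x).
Try f_p = A*cos(4*x) + B*sin(4*x). Substituting and equating the coefficients of cos(4x) and sin(4x) gives A = 7/40, B = -1/40, so f_p = -sin(4*x)/40 + 7*cos(4*x)/40.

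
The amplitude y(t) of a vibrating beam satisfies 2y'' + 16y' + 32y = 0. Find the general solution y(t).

y = C1*exp(-4*t) + C2*t*exp(-4*t)

Divide through by 2: y'' + 8y' + 16y = 0.
Characteristic equation r² + 8r + 16 = 0 has discriminant (8)² - 4·(16) = 0, so r = -4 is a repeated root.
Hence y_h = (C1 + C2*t)*exp(-4*t).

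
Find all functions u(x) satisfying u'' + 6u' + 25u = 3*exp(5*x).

Characteristic equation r² + 6r + 25 = 0 has discriminant (6)² - 4·(25) = -64 < 0, so r = -3 ± 4i.
Hence u_h = C1*cos(4*x)*exp(-3*x) + C2*exp(-3*x)*sin(4*x).
Try u_p = A*exp(5*x). Substituting into the equation and dividing by exp(5*x) gives A = 3/80, so u_p = 3*exp(5*x)/80.

u = 3*exp(5*x)/80 + C1*cos(4*x)*exp(-3*x) + C2*exp(-3*x)*sin(4*x)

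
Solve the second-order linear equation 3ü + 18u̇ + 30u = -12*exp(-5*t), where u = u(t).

u = -4*exp(-5*t)/5 + C1*cos(t)*exp(-3*t) + C2*exp(-3*t)*sin(t)

Divide through by 3: u'' + 6u' + 10u = -4*exp(-5*t).
Characteristic equation r² + 6r + 10 = 0 has discriminant (6)² - 4·(10) = -4 < 0, so r = -3 ± i.
Hence u_h = C1*cos(t)*exp(-3*t) + C2*exp(-3*t)*sin(t).
Try u_p = A*exp(-5*t). Substituting into the equation and dividing by exp(-5*t) gives A = -4/5, so u_p = -4*exp(-5*t)/5.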